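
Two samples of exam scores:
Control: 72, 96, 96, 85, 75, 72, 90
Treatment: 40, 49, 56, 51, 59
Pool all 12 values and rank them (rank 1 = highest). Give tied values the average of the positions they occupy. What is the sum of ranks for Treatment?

Sorted (descending): 96, 96, 90, 85, 75, 72, 72, 59, 56, 51, 49, 40
The 2 values of 96 occupy positions 1–2 → average rank (1+2)/2 = 1.5.
The 2 values of 72 occupy positions 6–7 → average rank (6+7)/2 = 6.5.
Treatment values → pooled ranks: 40→12, 49→11, 56→9, 51→10, 59→8
Rank sum = 12 + 11 + 9 + 10 + 8 = 50

50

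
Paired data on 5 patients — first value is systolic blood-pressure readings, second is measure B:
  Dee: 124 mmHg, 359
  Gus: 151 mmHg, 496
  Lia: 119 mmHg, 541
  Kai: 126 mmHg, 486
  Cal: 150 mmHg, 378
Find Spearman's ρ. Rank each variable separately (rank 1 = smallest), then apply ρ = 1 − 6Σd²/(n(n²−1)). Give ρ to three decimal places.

Ranks of variable 1: 2, 5, 1, 3, 4
Ranks of variable 2: 1, 4, 5, 3, 2
d = r₁ − r₂: 1, 1, -4, 0, 2
d²: 1, 1, 16, 0, 4; Σd² = 22
ρ = 1 − 6·22/(5·24) = 1 − 132/120 = -0.100

-0.100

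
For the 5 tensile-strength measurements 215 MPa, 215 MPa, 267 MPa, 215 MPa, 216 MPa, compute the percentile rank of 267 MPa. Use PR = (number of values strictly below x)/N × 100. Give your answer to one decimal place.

N = 5.
Strictly below 267: 4. Equal to 267: 1.
PR = 4/5 × 100 = 80.0

80.0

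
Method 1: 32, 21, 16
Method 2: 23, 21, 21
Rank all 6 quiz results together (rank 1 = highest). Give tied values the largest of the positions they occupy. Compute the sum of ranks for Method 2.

Sorted (descending): 32, 23, 21, 21, 21, 16
The 3 values of 21 occupy positions 3–5 → each gets rank 5.
Method 2 values → pooled ranks: 23→2, 21→5, 21→5
Rank sum = 2 + 5 + 5 = 12

12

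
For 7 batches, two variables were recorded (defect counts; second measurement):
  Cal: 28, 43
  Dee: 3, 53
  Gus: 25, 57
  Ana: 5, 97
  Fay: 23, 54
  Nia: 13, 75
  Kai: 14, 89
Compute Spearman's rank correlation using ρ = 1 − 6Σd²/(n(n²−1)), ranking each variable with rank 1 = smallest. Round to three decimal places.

Ranks of variable 1: 7, 1, 6, 2, 5, 3, 4
Ranks of variable 2: 1, 2, 4, 7, 3, 5, 6
d = r₁ − r₂: 6, -1, 2, -5, 2, -2, -2
d²: 36, 1, 4, 25, 4, 4, 4; Σd² = 78
ρ = 1 − 6·78/(7·48) = 1 − 468/336 = -0.393

-0.393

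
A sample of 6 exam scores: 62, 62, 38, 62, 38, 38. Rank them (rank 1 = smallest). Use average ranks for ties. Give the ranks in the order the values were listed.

Sorted (ascending): 38, 38, 38, 62, 62, 62
The 3 values of 38 occupy positions 1–3 → average rank 2.
The 3 values of 62 occupy positions 4–6 → average rank 5.

5, 5, 2, 5, 2, 2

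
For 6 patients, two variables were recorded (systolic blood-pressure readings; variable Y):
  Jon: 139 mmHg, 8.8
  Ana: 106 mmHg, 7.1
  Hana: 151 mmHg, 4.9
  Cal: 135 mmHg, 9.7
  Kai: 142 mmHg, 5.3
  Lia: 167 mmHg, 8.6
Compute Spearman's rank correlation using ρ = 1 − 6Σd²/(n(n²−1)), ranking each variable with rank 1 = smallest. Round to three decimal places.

-0.371

Ranks of variable 1: 3, 1, 5, 2, 4, 6
Ranks of variable 2: 5, 3, 1, 6, 2, 4
d = r₁ − r₂: -2, -2, 4, -4, 2, 2
d²: 4, 4, 16, 16, 4, 4; Σd² = 48
ρ = 1 − 6·48/(6·35) = 1 − 288/210 = -0.371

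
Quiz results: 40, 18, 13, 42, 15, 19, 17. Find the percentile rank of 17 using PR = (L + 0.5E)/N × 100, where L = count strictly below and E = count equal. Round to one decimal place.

N = 7.
Strictly below 17: 2. Equal to 17: 1.
PR = (2 + 0.5·1)/7 × 100 = 35.7

35.7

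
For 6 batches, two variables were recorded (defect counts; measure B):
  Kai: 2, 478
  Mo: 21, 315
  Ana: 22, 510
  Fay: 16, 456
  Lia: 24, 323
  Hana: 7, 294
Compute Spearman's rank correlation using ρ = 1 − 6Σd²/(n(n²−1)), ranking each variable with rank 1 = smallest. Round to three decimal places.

0.086

Ranks of variable 1: 1, 4, 5, 3, 6, 2
Ranks of variable 2: 5, 2, 6, 4, 3, 1
d = r₁ − r₂: -4, 2, -1, -1, 3, 1
d²: 16, 4, 1, 1, 9, 1; Σd² = 32
ρ = 1 − 6·32/(6·35) = 1 − 192/210 = 0.086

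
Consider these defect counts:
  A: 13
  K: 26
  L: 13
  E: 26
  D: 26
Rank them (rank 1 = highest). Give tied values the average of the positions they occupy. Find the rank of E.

2

Sorted (descending): 26, 26, 26, 13, 13
The 3 values of 26 occupy positions 1–3 → average rank 2.
The 2 values of 13 occupy positions 4–5 → average rank (4+5)/2 = 4.5.
E has value 26 → rank 2.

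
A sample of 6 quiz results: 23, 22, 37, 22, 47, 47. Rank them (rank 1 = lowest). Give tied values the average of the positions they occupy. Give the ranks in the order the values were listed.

Sorted (ascending): 22, 22, 23, 37, 47, 47
The 2 values of 22 occupy positions 1–2 → average rank (1+2)/2 = 1.5.
The 2 values of 47 occupy positions 5–6 → average rank (5+6)/2 = 5.5.

3, 1.5, 4, 1.5, 5.5, 5.5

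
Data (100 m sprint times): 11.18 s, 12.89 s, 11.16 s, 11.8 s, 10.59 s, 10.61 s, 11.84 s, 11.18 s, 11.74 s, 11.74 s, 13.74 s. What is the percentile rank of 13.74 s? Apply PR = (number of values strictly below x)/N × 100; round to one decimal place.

90.9

N = 11.
Strictly below 13.74: 10. Equal to 13.74: 1.
PR = 10/11 × 100 = 90.9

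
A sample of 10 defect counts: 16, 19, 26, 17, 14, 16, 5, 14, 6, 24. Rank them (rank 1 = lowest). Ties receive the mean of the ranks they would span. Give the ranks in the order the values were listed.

Sorted (ascending): 5, 6, 14, 14, 16, 16, 17, 19, 24, 26
The 2 values of 14 occupy positions 3–4 → average rank (3+4)/2 = 3.5.
The 2 values of 16 occupy positions 5–6 → average rank (5+6)/2 = 5.5.

5.5, 8, 10, 7, 3.5, 5.5, 1, 3.5, 2, 9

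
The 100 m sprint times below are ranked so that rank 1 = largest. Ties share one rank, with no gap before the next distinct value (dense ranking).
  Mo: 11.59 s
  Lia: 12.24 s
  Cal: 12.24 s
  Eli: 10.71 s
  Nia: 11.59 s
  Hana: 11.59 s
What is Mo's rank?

Sorted (descending): 12.24, 12.24, 11.59, 11.59, 11.59, 10.71
The 2 values of 12.24 share dense rank 1.
The 3 values of 11.59 share dense rank 2.
Remaining distinct values take the next consecutive integers.
Mo has value 11.59 s → rank 2.

2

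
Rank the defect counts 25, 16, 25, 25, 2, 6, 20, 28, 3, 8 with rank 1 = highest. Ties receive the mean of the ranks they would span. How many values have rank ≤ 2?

Sorted (descending): 28, 25, 25, 25, 20, 16, 8, 6, 3, 2
The 3 values of 25 occupy positions 2–4 → average rank 3.
Ranks ≤ 2: {1} → 1 value.

1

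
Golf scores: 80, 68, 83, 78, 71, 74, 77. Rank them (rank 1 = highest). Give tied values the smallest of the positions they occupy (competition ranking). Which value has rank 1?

83

Sorted (descending): 83, 80, 78, 77, 74, 71, 68
No ties — each value takes its position as its rank.
Rank 1 → value 83.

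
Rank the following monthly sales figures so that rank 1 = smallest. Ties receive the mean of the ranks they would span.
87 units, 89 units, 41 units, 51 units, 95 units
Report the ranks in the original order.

Sorted (ascending): 41, 51, 87, 89, 95
No ties — each value takes its position as its rank.

3, 4, 1, 2, 5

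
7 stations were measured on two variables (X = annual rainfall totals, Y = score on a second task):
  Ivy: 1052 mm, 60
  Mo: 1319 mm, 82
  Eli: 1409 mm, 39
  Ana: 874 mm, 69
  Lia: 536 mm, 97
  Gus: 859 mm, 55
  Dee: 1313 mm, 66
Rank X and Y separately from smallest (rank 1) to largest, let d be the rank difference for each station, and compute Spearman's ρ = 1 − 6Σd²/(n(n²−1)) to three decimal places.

-0.393

Ranks of variable 1: 4, 6, 7, 3, 1, 2, 5
Ranks of variable 2: 3, 6, 1, 5, 7, 2, 4
d = r₁ − r₂: 1, 0, 6, -2, -6, 0, 1
d²: 1, 0, 36, 4, 36, 0, 1; Σd² = 78
ρ = 1 − 6·78/(7·48) = 1 − 468/336 = -0.393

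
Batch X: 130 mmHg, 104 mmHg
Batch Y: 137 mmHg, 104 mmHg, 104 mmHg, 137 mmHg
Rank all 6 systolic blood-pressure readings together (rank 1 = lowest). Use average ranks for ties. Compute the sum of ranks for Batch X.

Sorted (ascending): 104, 104, 104, 130, 137, 137
The 3 values of 104 occupy positions 1–3 → average rank 2.
The 2 values of 137 occupy positions 5–6 → average rank (5+6)/2 = 5.5.
Batch X values → pooled ranks: 130→4, 104→2
Rank sum = 4 + 2 = 6

6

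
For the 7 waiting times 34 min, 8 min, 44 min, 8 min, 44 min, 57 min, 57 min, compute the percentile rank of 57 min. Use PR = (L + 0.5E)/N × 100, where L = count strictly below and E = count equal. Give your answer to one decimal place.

85.7

N = 7.
Strictly below 57: 5. Equal to 57: 2.
PR = (5 + 0.5·2)/7 × 100 = 85.7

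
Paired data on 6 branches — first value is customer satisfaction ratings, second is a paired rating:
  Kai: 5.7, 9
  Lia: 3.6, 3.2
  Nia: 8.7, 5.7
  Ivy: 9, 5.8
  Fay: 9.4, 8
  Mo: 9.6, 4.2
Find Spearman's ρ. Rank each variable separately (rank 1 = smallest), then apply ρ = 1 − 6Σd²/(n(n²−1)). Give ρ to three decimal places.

Ranks of variable 1: 2, 1, 3, 4, 5, 6
Ranks of variable 2: 6, 1, 3, 4, 5, 2
d = r₁ − r₂: -4, 0, 0, 0, 0, 4
d²: 16, 0, 0, 0, 0, 16; Σd² = 32
ρ = 1 − 6·32/(6·35) = 1 − 192/210 = 0.086

0.086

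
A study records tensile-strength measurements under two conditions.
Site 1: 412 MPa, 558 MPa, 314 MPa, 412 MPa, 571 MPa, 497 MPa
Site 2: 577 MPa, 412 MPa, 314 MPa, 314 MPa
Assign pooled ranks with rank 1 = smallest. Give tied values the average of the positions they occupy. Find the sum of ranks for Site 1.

Sorted (ascending): 314, 314, 314, 412, 412, 412, 497, 558, 571, 577
The 3 values of 314 occupy positions 1–3 → average rank 2.
The 3 values of 412 occupy positions 4–6 → average rank 5.
Site 1 values → pooled ranks: 412→5, 558→8, 314→2, 412→5, 571→9, 497→7
Rank sum = 5 + 8 + 2 + 5 + 9 + 7 = 36

36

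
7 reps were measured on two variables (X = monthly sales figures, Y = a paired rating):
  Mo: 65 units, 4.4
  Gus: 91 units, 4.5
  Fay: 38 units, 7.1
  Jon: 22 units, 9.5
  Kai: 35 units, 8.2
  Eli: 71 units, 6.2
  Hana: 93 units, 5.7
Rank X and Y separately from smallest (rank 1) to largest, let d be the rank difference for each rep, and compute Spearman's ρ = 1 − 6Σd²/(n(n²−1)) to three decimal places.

-0.750

Ranks of variable 1: 4, 6, 3, 1, 2, 5, 7
Ranks of variable 2: 1, 2, 5, 7, 6, 4, 3
d = r₁ − r₂: 3, 4, -2, -6, -4, 1, 4
d²: 9, 16, 4, 36, 16, 1, 16; Σd² = 98
ρ = 1 − 6·98/(7·48) = 1 − 588/336 = -0.750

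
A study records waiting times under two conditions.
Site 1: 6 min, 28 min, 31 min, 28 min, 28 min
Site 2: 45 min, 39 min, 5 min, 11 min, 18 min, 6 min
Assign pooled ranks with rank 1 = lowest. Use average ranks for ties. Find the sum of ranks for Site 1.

Sorted (ascending): 5, 6, 6, 11, 18, 28, 28, 28, 31, 39, 45
The 2 values of 6 occupy positions 2–3 → average rank (2+3)/2 = 2.5.
The 3 values of 28 occupy positions 6–8 → average rank 7.
Site 1 values → pooled ranks: 6→2.5, 28→7, 31→9, 28→7, 28→7
Rank sum = 2.5 + 7 + 9 + 7 + 7 = 32.5

32.5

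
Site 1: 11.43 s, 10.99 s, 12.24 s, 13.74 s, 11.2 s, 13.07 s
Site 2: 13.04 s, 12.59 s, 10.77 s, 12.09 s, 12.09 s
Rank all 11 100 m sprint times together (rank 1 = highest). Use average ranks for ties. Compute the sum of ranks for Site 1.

Sorted (descending): 13.74, 13.07, 13.04, 12.59, 12.24, 12.09, 12.09, 11.43, 11.2, 10.99, 10.77
The 2 values of 12.09 occupy positions 6–7 → average rank (6+7)/2 = 6.5.
Site 1 values → pooled ranks: 11.43→8, 10.99→10, 12.24→5, 13.74→1, 11.2→9, 13.07→2
Rank sum = 8 + 10 + 5 + 1 + 9 + 2 = 35

35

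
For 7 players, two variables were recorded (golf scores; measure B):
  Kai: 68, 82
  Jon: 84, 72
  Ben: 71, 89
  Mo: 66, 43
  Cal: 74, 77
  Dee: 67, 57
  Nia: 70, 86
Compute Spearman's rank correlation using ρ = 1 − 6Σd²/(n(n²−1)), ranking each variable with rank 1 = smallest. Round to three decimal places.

0.429

Ranks of variable 1: 3, 7, 5, 1, 6, 2, 4
Ranks of variable 2: 5, 3, 7, 1, 4, 2, 6
d = r₁ − r₂: -2, 4, -2, 0, 2, 0, -2
d²: 4, 16, 4, 0, 4, 0, 4; Σd² = 32
ρ = 1 − 6·32/(7·48) = 1 − 192/336 = 0.429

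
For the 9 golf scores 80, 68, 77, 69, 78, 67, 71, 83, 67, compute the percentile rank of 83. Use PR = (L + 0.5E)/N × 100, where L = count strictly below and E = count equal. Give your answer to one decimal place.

N = 9.
Strictly below 83: 8. Equal to 83: 1.
PR = (8 + 0.5·1)/9 × 100 = 94.4

94.4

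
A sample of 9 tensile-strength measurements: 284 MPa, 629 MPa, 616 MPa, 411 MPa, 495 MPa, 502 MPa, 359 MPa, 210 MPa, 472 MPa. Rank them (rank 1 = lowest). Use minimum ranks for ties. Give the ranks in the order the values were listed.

Sorted (ascending): 210, 284, 359, 411, 472, 495, 502, 616, 629
No ties — each value takes its position as its rank.

2, 9, 8, 4, 6, 7, 3, 1, 5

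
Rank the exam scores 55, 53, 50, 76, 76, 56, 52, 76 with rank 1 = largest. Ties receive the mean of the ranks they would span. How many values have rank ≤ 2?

3

Sorted (descending): 76, 76, 76, 56, 55, 53, 52, 50
The 3 values of 76 occupy positions 1–3 → average rank 2.
Ranks ≤ 2: {2, 2, 2} → 3 values.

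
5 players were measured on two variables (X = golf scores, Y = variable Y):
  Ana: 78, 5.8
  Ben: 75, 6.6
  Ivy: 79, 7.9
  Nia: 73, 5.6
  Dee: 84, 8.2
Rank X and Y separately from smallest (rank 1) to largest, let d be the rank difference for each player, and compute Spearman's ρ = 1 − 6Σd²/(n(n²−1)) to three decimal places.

0.900

Ranks of variable 1: 3, 2, 4, 1, 5
Ranks of variable 2: 2, 3, 4, 1, 5
d = r₁ − r₂: 1, -1, 0, 0, 0
d²: 1, 1, 0, 0, 0; Σd² = 2
ρ = 1 − 6·2/(5·24) = 1 − 12/120 = 0.900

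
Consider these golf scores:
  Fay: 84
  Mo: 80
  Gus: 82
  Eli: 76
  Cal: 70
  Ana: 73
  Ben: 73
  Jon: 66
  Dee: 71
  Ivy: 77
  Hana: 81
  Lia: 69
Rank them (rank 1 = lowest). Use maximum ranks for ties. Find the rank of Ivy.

Sorted (ascending): 66, 69, 70, 71, 73, 73, 76, 77, 80, 81, 82, 84
The 2 values of 73 occupy positions 5–6 → each gets rank 6.
Ivy has value 77 → rank 8.

8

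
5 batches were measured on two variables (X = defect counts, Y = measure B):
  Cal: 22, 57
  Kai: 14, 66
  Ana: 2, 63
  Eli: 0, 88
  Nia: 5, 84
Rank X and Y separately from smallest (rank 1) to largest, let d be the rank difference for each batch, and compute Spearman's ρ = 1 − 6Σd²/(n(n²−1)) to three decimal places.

Ranks of variable 1: 5, 4, 2, 1, 3
Ranks of variable 2: 1, 3, 2, 5, 4
d = r₁ − r₂: 4, 1, 0, -4, -1
d²: 16, 1, 0, 16, 1; Σd² = 34
ρ = 1 − 6·34/(5·24) = 1 − 204/120 = -0.700

-0.700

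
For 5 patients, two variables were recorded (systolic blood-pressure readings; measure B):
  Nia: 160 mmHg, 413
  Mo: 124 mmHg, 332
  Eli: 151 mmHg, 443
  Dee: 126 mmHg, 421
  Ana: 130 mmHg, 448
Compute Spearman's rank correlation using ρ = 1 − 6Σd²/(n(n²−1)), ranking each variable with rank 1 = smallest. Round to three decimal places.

0.300

Ranks of variable 1: 5, 1, 4, 2, 3
Ranks of variable 2: 2, 1, 4, 3, 5
d = r₁ − r₂: 3, 0, 0, -1, -2
d²: 9, 0, 0, 1, 4; Σd² = 14
ρ = 1 − 6·14/(5·24) = 1 − 84/120 = 0.300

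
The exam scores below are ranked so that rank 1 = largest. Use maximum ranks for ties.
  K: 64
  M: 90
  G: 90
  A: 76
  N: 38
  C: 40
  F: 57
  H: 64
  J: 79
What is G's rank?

Sorted (descending): 90, 90, 79, 76, 64, 64, 57, 40, 38
The 2 values of 90 occupy positions 1–2 → each gets rank 2.
The 2 values of 64 occupy positions 5–6 → each gets rank 6.
G has value 90 → rank 2.

2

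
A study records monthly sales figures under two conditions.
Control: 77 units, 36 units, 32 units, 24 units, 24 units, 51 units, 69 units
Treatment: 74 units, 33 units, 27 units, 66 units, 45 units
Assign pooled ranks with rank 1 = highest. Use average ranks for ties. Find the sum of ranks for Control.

48

Sorted (descending): 77, 74, 69, 66, 51, 45, 36, 33, 32, 27, 24, 24
The 2 values of 24 occupy positions 11–12 → average rank (11+12)/2 = 11.5.
Control values → pooled ranks: 77→1, 36→7, 32→9, 24→11.5, 24→11.5, 51→5, 69→3
Rank sum = 1 + 7 + 9 + 11.5 + 11.5 + 5 + 3 = 48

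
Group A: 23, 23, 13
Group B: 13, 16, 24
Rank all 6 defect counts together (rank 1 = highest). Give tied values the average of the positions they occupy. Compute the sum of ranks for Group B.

Sorted (descending): 24, 23, 23, 16, 13, 13
The 2 values of 23 occupy positions 2–3 → average rank (2+3)/2 = 2.5.
The 2 values of 13 occupy positions 5–6 → average rank (5+6)/2 = 5.5.
Group B values → pooled ranks: 13→5.5, 16→4, 24→1
Rank sum = 5.5 + 4 + 1 = 10.5

10.5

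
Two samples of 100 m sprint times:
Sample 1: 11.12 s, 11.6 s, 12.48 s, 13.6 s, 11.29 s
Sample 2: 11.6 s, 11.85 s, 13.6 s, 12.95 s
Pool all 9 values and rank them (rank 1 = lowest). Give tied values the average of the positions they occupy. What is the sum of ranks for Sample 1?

21

Sorted (ascending): 11.12, 11.29, 11.6, 11.6, 11.85, 12.48, 12.95, 13.6, 13.6
The 2 values of 11.6 occupy positions 3–4 → average rank (3+4)/2 = 3.5.
The 2 values of 13.6 occupy positions 8–9 → average rank (8+9)/2 = 8.5.
Sample 1 values → pooled ranks: 11.12→1, 11.6→3.5, 12.48→6, 13.6→8.5, 11.29→2
Rank sum = 1 + 3.5 + 6 + 8.5 + 2 = 21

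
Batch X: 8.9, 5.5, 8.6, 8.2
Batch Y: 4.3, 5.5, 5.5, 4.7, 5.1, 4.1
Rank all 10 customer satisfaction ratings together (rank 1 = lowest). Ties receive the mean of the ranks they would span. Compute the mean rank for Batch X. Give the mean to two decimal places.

8.25

Sorted (ascending): 4.1, 4.3, 4.7, 5.1, 5.5, 5.5, 5.5, 8.2, 8.6, 8.9
The 3 values of 5.5 occupy positions 5–7 → average rank 6.
Batch X values → pooled ranks: 8.9→10, 5.5→6, 8.6→9, 8.2→8
Mean rank = (10 + 6 + 9 + 8) / 4 = 8.25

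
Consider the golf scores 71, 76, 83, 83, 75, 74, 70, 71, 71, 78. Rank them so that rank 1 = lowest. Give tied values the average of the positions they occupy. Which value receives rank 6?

Sorted (ascending): 70, 71, 71, 71, 74, 75, 76, 78, 83, 83
The 3 values of 71 occupy positions 2–4 → average rank 3.
The 2 values of 83 occupy positions 9–10 → average rank (9+10)/2 = 9.5.
Rank 6 → value 75.

75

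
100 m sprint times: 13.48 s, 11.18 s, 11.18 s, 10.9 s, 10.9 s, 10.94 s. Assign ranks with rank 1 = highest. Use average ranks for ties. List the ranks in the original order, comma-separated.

Sorted (descending): 13.48, 11.18, 11.18, 10.94, 10.9, 10.9
The 2 values of 11.18 occupy positions 2–3 → average rank (2+3)/2 = 2.5.
The 2 values of 10.9 occupy positions 5–6 → average rank (5+6)/2 = 5.5.

1, 2.5, 2.5, 5.5, 5.5, 4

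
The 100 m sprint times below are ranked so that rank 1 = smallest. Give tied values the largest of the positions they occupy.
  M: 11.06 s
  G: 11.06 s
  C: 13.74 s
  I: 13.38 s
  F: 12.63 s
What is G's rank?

Sorted (ascending): 11.06, 11.06, 12.63, 13.38, 13.74
The 2 values of 11.06 occupy positions 1–2 → each gets rank 2.
G has value 11.06 s → rank 2.

2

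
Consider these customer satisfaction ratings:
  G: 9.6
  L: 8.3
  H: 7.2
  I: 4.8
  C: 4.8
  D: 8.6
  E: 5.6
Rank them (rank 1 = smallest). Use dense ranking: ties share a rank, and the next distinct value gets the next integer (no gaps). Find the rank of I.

1

Sorted (ascending): 4.8, 4.8, 5.6, 7.2, 8.3, 8.6, 9.6
The 2 values of 4.8 share dense rank 1.
Remaining distinct values take the next consecutive integers.
I has value 4.8 → rank 1.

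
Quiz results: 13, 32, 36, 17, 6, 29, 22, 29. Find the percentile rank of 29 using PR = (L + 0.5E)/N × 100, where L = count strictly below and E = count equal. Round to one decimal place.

62.5

N = 8.
Strictly below 29: 4. Equal to 29: 2.
PR = (4 + 0.5·2)/8 × 100 = 62.5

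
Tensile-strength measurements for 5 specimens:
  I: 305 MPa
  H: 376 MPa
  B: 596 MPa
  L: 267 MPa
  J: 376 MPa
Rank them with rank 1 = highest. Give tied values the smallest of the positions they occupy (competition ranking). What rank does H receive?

Sorted (descending): 596, 376, 376, 305, 267
The 2 values of 376 occupy positions 2–3 → each gets rank 2.
H has value 376 MPa → rank 2.

2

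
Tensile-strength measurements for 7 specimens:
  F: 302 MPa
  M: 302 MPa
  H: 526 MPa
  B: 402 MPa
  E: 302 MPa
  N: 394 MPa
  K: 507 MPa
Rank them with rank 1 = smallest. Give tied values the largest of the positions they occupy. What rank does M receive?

Sorted (ascending): 302, 302, 302, 394, 402, 507, 526
The 3 values of 302 occupy positions 1–3 → each gets rank 3.
M has value 302 MPa → rank 3.

3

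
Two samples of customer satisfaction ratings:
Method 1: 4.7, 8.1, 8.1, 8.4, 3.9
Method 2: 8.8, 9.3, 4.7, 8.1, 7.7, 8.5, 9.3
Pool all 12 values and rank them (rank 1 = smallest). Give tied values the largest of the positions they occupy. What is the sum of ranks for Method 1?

Sorted (ascending): 3.9, 4.7, 4.7, 7.7, 8.1, 8.1, 8.1, 8.4, 8.5, 8.8, 9.3, 9.3
The 2 values of 4.7 occupy positions 2–3 → each gets rank 3.
The 3 values of 8.1 occupy positions 5–7 → each gets rank 7.
The 2 values of 9.3 occupy positions 11–12 → each gets rank 12.
Method 1 values → pooled ranks: 4.7→3, 8.1→7, 8.1→7, 8.4→8, 3.9→1
Rank sum = 3 + 7 + 7 + 8 + 1 = 26

26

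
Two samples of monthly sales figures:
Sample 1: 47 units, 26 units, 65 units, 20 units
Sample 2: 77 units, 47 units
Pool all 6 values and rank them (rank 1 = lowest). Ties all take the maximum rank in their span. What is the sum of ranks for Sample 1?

12

Sorted (ascending): 20, 26, 47, 47, 65, 77
The 2 values of 47 occupy positions 3–4 → each gets rank 4.
Sample 1 values → pooled ranks: 47→4, 26→2, 65→5, 20→1
Rank sum = 4 + 2 + 5 + 1 = 12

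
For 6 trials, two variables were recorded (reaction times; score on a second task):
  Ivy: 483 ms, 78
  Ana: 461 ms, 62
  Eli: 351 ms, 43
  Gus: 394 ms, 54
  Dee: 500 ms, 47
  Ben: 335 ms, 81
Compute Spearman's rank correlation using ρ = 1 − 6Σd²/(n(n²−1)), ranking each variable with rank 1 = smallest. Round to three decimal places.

-0.200

Ranks of variable 1: 5, 4, 2, 3, 6, 1
Ranks of variable 2: 5, 4, 1, 3, 2, 6
d = r₁ − r₂: 0, 0, 1, 0, 4, -5
d²: 0, 0, 1, 0, 16, 25; Σd² = 42
ρ = 1 − 6·42/(6·35) = 1 − 252/210 = -0.200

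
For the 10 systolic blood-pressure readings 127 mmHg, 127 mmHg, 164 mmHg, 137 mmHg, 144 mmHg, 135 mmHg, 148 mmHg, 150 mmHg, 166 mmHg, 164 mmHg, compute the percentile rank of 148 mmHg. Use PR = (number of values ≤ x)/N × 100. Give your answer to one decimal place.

N = 10.
Strictly below 148: 5. Equal to 148: 1.
PR = 6/10 × 100 = 60.0

60.0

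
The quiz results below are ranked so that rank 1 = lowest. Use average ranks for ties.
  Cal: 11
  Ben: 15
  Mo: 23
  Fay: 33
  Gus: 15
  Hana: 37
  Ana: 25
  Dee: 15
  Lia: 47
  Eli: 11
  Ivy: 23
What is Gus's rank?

4

Sorted (ascending): 11, 11, 15, 15, 15, 23, 23, 25, 33, 37, 47
The 2 values of 11 occupy positions 1–2 → average rank (1+2)/2 = 1.5.
The 3 values of 15 occupy positions 3–5 → average rank 4.
The 2 values of 23 occupy positions 6–7 → average rank (6+7)/2 = 6.5.
Gus has value 15 → rank 4.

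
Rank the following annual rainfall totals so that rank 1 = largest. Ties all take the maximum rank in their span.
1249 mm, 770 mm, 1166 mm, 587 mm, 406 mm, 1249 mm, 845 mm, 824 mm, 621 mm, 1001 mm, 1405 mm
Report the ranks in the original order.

3, 8, 4, 10, 11, 3, 6, 7, 9, 5, 1

Sorted (descending): 1405, 1249, 1249, 1166, 1001, 845, 824, 770, 621, 587, 406
The 2 values of 1249 occupy positions 2–3 → each gets rank 3.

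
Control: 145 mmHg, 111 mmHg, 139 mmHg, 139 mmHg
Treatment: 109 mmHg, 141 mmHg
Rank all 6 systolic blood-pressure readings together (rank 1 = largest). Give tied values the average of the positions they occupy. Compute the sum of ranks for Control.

13

Sorted (descending): 145, 141, 139, 139, 111, 109
The 2 values of 139 occupy positions 3–4 → average rank (3+4)/2 = 3.5.
Control values → pooled ranks: 145→1, 111→5, 139→3.5, 139→3.5
Rank sum = 1 + 5 + 3.5 + 3.5 = 13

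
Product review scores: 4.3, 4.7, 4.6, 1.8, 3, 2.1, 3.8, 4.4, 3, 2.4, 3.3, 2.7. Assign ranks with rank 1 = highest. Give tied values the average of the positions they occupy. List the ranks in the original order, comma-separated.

4, 1, 2, 12, 7.5, 11, 5, 3, 7.5, 10, 6, 9

Sorted (descending): 4.7, 4.6, 4.4, 4.3, 3.8, 3.3, 3, 3, 2.7, 2.4, 2.1, 1.8
The 2 values of 3 occupy positions 7–8 → average rank (7+8)/2 = 7.5.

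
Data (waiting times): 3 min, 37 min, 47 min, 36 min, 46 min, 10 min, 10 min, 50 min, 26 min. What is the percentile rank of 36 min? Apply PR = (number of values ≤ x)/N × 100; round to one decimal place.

55.6

N = 9.
Strictly below 36: 4. Equal to 36: 1.
PR = 5/9 × 100 = 55.6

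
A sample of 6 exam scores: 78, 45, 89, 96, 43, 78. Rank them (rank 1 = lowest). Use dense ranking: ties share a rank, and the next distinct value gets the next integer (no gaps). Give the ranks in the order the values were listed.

3, 2, 4, 5, 1, 3

Sorted (ascending): 43, 45, 78, 78, 89, 96
The 2 values of 78 share dense rank 3.
Remaining distinct values take the next consecutive integers.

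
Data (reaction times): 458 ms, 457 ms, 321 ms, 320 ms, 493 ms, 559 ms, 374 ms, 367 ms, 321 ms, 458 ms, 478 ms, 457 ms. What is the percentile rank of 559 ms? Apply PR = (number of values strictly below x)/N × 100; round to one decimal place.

N = 12.
Strictly below 559: 11. Equal to 559: 1.
PR = 11/12 × 100 = 91.7

91.7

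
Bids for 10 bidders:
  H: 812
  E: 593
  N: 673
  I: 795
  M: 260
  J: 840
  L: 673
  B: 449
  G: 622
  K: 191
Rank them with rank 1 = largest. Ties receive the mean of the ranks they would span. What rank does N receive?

4.5

Sorted (descending): 840, 812, 795, 673, 673, 622, 593, 449, 260, 191
The 2 values of 673 occupy positions 4–5 → average rank (4+5)/2 = 4.5.
N has value 673 → rank 4.5.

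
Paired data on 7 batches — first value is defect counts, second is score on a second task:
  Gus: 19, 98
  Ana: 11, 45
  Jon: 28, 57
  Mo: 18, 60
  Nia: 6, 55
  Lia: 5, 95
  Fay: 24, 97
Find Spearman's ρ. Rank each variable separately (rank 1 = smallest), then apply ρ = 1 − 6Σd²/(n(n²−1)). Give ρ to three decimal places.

Ranks of variable 1: 5, 3, 7, 4, 2, 1, 6
Ranks of variable 2: 7, 1, 3, 4, 2, 5, 6
d = r₁ − r₂: -2, 2, 4, 0, 0, -4, 0
d²: 4, 4, 16, 0, 0, 16, 0; Σd² = 40
ρ = 1 − 6·40/(7·48) = 1 − 240/336 = 0.286

0.286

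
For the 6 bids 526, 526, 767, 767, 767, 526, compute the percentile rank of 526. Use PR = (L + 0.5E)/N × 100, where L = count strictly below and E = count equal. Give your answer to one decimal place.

N = 6.
Strictly below 526: 0. Equal to 526: 3.
PR = (0 + 0.5·3)/6 × 100 = 25.0

25.0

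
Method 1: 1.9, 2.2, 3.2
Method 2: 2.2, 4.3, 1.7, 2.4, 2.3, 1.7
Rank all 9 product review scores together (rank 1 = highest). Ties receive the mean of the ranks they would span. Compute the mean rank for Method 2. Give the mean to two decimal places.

5.08

Sorted (descending): 4.3, 3.2, 2.4, 2.3, 2.2, 2.2, 1.9, 1.7, 1.7
The 2 values of 2.2 occupy positions 5–6 → average rank (5+6)/2 = 5.5.
The 2 values of 1.7 occupy positions 8–9 → average rank (8+9)/2 = 8.5.
Method 2 values → pooled ranks: 2.2→5.5, 4.3→1, 1.7→8.5, 2.4→3, 2.3→4, 1.7→8.5
Mean rank = (5.5 + 1 + 8.5 + 3 + 4 + 8.5) / 6 = 5.08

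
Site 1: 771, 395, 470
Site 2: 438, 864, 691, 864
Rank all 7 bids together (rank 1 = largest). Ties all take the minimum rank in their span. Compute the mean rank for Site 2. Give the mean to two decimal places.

3.00

Sorted (descending): 864, 864, 771, 691, 470, 438, 395
The 2 values of 864 occupy positions 1–2 → each gets rank 1.
Site 2 values → pooled ranks: 438→6, 864→1, 691→4, 864→1
Mean rank = (6 + 1 + 4 + 1) / 4 = 3.00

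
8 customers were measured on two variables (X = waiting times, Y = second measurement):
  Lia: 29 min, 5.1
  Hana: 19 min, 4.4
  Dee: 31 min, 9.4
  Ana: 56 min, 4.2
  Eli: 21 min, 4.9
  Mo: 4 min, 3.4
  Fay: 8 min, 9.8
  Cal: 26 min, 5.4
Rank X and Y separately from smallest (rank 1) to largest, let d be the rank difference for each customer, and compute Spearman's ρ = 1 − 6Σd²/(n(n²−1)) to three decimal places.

0.119

Ranks of variable 1: 6, 3, 7, 8, 4, 1, 2, 5
Ranks of variable 2: 5, 3, 7, 2, 4, 1, 8, 6
d = r₁ − r₂: 1, 0, 0, 6, 0, 0, -6, -1
d²: 1, 0, 0, 36, 0, 0, 36, 1; Σd² = 74
ρ = 1 − 6·74/(8·63) = 1 − 444/504 = 0.119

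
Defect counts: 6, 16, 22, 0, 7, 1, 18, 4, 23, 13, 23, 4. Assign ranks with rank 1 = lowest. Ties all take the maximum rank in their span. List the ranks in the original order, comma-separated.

5, 8, 10, 1, 6, 2, 9, 4, 12, 7, 12, 4

Sorted (ascending): 0, 1, 4, 4, 6, 7, 13, 16, 18, 22, 23, 23
The 2 values of 4 occupy positions 3–4 → each gets rank 4.
The 2 values of 23 occupy positions 11–12 → each gets rank 12.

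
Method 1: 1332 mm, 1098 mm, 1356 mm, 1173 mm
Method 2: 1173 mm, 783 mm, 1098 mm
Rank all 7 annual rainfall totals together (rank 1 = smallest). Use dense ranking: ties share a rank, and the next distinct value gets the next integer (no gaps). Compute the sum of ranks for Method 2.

Sorted (ascending): 783, 1098, 1098, 1173, 1173, 1332, 1356
The 2 values of 1098 share dense rank 2.
The 2 values of 1173 share dense rank 3.
Remaining distinct values take the next consecutive integers.
Method 2 values → pooled ranks: 1173→3, 783→1, 1098→2
Rank sum = 3 + 1 + 2 = 6

6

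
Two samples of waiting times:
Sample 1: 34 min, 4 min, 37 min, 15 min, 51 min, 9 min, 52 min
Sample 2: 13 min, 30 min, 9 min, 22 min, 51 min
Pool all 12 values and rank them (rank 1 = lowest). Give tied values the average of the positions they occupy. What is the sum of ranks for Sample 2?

30

Sorted (ascending): 4, 9, 9, 13, 15, 22, 30, 34, 37, 51, 51, 52
The 2 values of 9 occupy positions 2–3 → average rank (2+3)/2 = 2.5.
The 2 values of 51 occupy positions 10–11 → average rank (10+11)/2 = 10.5.
Sample 2 values → pooled ranks: 13→4, 30→7, 9→2.5, 22→6, 51→10.5
Rank sum = 4 + 7 + 2.5 + 6 + 10.5 = 30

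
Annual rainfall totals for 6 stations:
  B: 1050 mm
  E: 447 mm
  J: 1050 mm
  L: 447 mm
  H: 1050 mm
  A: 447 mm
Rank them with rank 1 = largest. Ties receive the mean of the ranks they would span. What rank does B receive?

Sorted (descending): 1050, 1050, 1050, 447, 447, 447
The 3 values of 1050 occupy positions 1–3 → average rank 2.
The 3 values of 447 occupy positions 4–6 → average rank 5.
B has value 1050 mm → rank 2.

2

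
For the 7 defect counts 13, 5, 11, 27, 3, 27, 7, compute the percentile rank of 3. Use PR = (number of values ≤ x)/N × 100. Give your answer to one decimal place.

14.3

N = 7.
Strictly below 3: 0. Equal to 3: 1.
PR = 1/7 × 100 = 14.3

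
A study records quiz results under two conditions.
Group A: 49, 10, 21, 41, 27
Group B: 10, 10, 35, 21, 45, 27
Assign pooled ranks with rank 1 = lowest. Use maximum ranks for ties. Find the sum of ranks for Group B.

36

Sorted (ascending): 10, 10, 10, 21, 21, 27, 27, 35, 41, 45, 49
The 3 values of 10 occupy positions 1–3 → each gets rank 3.
The 2 values of 21 occupy positions 4–5 → each gets rank 5.
The 2 values of 27 occupy positions 6–7 → each gets rank 7.
Group B values → pooled ranks: 10→3, 10→3, 35→8, 21→5, 45→10, 27→7
Rank sum = 3 + 3 + 8 + 5 + 10 + 7 = 36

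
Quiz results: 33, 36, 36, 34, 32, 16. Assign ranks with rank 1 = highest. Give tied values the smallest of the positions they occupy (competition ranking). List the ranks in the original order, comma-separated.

Sorted (descending): 36, 36, 34, 33, 32, 16
The 2 values of 36 occupy positions 1–2 → each gets rank 1.

4, 1, 1, 3, 5, 6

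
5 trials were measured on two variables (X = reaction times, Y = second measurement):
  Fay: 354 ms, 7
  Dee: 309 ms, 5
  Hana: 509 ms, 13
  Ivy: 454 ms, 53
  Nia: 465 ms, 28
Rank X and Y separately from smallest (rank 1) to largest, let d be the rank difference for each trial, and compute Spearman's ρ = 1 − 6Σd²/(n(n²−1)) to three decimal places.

0.600

Ranks of variable 1: 2, 1, 5, 3, 4
Ranks of variable 2: 2, 1, 3, 5, 4
d = r₁ − r₂: 0, 0, 2, -2, 0
d²: 0, 0, 4, 4, 0; Σd² = 8
ρ = 1 − 6·8/(5·24) = 1 − 48/120 = 0.600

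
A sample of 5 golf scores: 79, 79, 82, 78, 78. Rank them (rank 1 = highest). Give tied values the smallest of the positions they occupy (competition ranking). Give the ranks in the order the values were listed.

Sorted (descending): 82, 79, 79, 78, 78
The 2 values of 79 occupy positions 2–3 → each gets rank 2.
The 2 values of 78 occupy positions 4–5 → each gets rank 4.

2, 2, 1, 4, 4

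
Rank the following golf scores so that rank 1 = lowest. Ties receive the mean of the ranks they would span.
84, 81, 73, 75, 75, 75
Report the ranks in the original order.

6, 5, 1, 3, 3, 3

Sorted (ascending): 73, 75, 75, 75, 81, 84
The 3 values of 75 occupy positions 2–4 → average rank 3.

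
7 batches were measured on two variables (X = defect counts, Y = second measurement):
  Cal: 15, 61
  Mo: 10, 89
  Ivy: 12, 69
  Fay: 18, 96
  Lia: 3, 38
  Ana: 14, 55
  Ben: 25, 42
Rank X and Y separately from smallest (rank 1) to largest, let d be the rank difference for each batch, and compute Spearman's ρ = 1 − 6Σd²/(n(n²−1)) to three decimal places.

0.143

Ranks of variable 1: 5, 2, 3, 6, 1, 4, 7
Ranks of variable 2: 4, 6, 5, 7, 1, 3, 2
d = r₁ − r₂: 1, -4, -2, -1, 0, 1, 5
d²: 1, 16, 4, 1, 0, 1, 25; Σd² = 48
ρ = 1 − 6·48/(7·48) = 1 − 288/336 = 0.143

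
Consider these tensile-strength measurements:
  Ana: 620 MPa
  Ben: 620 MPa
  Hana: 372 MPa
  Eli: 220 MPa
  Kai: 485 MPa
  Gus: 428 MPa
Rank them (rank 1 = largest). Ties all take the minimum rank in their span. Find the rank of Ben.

Sorted (descending): 620, 620, 485, 428, 372, 220
The 2 values of 620 occupy positions 1–2 → each gets rank 1.
Ben has value 620 MPa → rank 1.

1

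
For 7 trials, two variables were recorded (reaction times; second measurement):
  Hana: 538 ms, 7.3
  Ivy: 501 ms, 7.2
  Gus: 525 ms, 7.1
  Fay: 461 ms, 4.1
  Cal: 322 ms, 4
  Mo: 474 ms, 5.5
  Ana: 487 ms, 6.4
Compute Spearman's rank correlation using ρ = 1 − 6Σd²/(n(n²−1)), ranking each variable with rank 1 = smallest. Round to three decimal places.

Ranks of variable 1: 7, 5, 6, 2, 1, 3, 4
Ranks of variable 2: 7, 6, 5, 2, 1, 3, 4
d = r₁ − r₂: 0, -1, 1, 0, 0, 0, 0
d²: 0, 1, 1, 0, 0, 0, 0; Σd² = 2
ρ = 1 − 6·2/(7·48) = 1 − 12/336 = 0.964

0.964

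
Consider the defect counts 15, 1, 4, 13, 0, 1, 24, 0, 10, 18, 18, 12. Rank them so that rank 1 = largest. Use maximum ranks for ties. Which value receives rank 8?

4

Sorted (descending): 24, 18, 18, 15, 13, 12, 10, 4, 1, 1, 0, 0
The 2 values of 18 occupy positions 2–3 → each gets rank 3.
The 2 values of 1 occupy positions 9–10 → each gets rank 10.
The 2 values of 0 occupy positions 11–12 → each gets rank 12.
Rank 8 → value 4.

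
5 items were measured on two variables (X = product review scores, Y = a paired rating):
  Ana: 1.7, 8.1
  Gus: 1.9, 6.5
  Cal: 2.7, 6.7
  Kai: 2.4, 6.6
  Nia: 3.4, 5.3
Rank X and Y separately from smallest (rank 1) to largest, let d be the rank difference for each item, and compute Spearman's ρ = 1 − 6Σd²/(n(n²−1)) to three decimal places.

Ranks of variable 1: 1, 2, 4, 3, 5
Ranks of variable 2: 5, 2, 4, 3, 1
d = r₁ − r₂: -4, 0, 0, 0, 4
d²: 16, 0, 0, 0, 16; Σd² = 32
ρ = 1 − 6·32/(5·24) = 1 − 192/120 = -0.600

-0.600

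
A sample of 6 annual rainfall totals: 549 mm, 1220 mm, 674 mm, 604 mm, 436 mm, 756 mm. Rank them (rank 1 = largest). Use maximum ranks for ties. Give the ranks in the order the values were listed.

5, 1, 3, 4, 6, 2

Sorted (descending): 1220, 756, 674, 604, 549, 436
No ties — each value takes its position as its rank.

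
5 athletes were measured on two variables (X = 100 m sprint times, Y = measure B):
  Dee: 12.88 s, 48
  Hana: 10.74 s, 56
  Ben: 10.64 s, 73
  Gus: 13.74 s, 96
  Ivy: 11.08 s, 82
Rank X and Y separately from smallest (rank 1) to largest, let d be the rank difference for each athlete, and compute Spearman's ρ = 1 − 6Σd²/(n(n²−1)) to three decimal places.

0.300

Ranks of variable 1: 4, 2, 1, 5, 3
Ranks of variable 2: 1, 2, 3, 5, 4
d = r₁ − r₂: 3, 0, -2, 0, -1
d²: 9, 0, 4, 0, 1; Σd² = 14
ρ = 1 − 6·14/(5·24) = 1 − 84/120 = 0.300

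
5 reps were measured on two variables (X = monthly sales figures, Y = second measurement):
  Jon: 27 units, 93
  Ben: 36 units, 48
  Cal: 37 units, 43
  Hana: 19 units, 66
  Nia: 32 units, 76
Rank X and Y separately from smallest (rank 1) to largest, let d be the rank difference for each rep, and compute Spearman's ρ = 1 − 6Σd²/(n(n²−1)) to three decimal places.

-0.700

Ranks of variable 1: 2, 4, 5, 1, 3
Ranks of variable 2: 5, 2, 1, 3, 4
d = r₁ − r₂: -3, 2, 4, -2, -1
d²: 9, 4, 16, 4, 1; Σd² = 34
ρ = 1 − 6·34/(5·24) = 1 − 204/120 = -0.700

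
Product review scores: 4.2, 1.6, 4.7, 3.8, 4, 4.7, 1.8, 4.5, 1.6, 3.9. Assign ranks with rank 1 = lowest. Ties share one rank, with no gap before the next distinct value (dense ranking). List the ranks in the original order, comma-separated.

Sorted (ascending): 1.6, 1.6, 1.8, 3.8, 3.9, 4, 4.2, 4.5, 4.7, 4.7
The 2 values of 1.6 share dense rank 1.
The 2 values of 4.7 share dense rank 8.
Remaining distinct values take the next consecutive integers.

6, 1, 8, 3, 5, 8, 2, 7, 1, 4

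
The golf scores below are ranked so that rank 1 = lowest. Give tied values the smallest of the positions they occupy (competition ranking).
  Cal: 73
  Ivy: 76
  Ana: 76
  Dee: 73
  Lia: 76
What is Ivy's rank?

Sorted (ascending): 73, 73, 76, 76, 76
The 2 values of 73 occupy positions 1–2 → each gets rank 1.
The 3 values of 76 occupy positions 3–5 → each gets rank 3.
Ivy has value 76 → rank 3.

3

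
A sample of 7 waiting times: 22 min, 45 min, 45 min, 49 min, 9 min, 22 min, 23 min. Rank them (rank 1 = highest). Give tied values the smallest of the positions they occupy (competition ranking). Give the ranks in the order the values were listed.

Sorted (descending): 49, 45, 45, 23, 22, 22, 9
The 2 values of 45 occupy positions 2–3 → each gets rank 2.
The 2 values of 22 occupy positions 5–6 → each gets rank 5.

5, 2, 2, 1, 7, 5, 4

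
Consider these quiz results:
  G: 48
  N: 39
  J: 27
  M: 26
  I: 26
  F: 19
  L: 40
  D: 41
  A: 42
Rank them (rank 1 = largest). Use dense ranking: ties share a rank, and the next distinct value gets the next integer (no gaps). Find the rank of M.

7

Sorted (descending): 48, 42, 41, 40, 39, 27, 26, 26, 19
The 2 values of 26 share dense rank 7.
Remaining distinct values take the next consecutive integers.
M has value 26 → rank 7.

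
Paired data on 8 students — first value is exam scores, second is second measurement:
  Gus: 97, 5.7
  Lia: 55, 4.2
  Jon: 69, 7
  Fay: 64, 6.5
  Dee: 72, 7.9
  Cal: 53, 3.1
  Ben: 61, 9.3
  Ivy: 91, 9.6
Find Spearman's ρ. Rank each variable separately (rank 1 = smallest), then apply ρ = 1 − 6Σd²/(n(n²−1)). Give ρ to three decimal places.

Ranks of variable 1: 8, 2, 5, 4, 6, 1, 3, 7
Ranks of variable 2: 3, 2, 5, 4, 6, 1, 7, 8
d = r₁ − r₂: 5, 0, 0, 0, 0, 0, -4, -1
d²: 25, 0, 0, 0, 0, 0, 16, 1; Σd² = 42
ρ = 1 − 6·42/(8·63) = 1 − 252/504 = 0.500

0.500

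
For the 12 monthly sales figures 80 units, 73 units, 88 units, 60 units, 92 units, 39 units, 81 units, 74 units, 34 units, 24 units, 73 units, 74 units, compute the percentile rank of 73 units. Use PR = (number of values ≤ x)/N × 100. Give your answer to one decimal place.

N = 12.
Strictly below 73: 4. Equal to 73: 2.
PR = 6/12 × 100 = 50.0

50.0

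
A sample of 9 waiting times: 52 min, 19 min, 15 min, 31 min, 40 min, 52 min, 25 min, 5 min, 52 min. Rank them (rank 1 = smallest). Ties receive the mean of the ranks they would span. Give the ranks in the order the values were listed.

Sorted (ascending): 5, 15, 19, 25, 31, 40, 52, 52, 52
The 3 values of 52 occupy positions 7–9 → average rank 8.

8, 3, 2, 5, 6, 8, 4, 1, 8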